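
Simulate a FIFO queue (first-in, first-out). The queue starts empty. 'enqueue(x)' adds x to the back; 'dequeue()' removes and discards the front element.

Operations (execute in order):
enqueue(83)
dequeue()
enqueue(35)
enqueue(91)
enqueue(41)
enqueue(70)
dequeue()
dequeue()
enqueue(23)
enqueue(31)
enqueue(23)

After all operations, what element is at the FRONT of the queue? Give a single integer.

Answer: 41

Derivation:
enqueue(83): queue = [83]
dequeue(): queue = []
enqueue(35): queue = [35]
enqueue(91): queue = [35, 91]
enqueue(41): queue = [35, 91, 41]
enqueue(70): queue = [35, 91, 41, 70]
dequeue(): queue = [91, 41, 70]
dequeue(): queue = [41, 70]
enqueue(23): queue = [41, 70, 23]
enqueue(31): queue = [41, 70, 23, 31]
enqueue(23): queue = [41, 70, 23, 31, 23]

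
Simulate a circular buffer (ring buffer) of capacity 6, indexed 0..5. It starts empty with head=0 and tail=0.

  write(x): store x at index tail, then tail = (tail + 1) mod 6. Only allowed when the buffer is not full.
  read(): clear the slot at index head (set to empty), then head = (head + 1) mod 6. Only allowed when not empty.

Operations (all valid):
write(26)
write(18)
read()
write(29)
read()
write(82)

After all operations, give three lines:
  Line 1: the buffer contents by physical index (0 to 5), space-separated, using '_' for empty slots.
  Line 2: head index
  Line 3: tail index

Answer: _ _ 29 82 _ _
2
4

Derivation:
write(26): buf=[26 _ _ _ _ _], head=0, tail=1, size=1
write(18): buf=[26 18 _ _ _ _], head=0, tail=2, size=2
read(): buf=[_ 18 _ _ _ _], head=1, tail=2, size=1
write(29): buf=[_ 18 29 _ _ _], head=1, tail=3, size=2
read(): buf=[_ _ 29 _ _ _], head=2, tail=3, size=1
write(82): buf=[_ _ 29 82 _ _], head=2, tail=4, size=2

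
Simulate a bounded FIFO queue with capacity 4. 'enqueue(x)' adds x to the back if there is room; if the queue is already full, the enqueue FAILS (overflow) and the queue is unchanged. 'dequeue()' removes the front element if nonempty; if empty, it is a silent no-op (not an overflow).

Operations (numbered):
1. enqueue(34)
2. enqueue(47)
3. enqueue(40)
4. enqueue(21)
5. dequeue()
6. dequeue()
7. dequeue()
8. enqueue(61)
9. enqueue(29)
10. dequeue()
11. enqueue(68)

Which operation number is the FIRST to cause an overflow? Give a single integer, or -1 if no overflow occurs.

Answer: -1

Derivation:
1. enqueue(34): size=1
2. enqueue(47): size=2
3. enqueue(40): size=3
4. enqueue(21): size=4
5. dequeue(): size=3
6. dequeue(): size=2
7. dequeue(): size=1
8. enqueue(61): size=2
9. enqueue(29): size=3
10. dequeue(): size=2
11. enqueue(68): size=3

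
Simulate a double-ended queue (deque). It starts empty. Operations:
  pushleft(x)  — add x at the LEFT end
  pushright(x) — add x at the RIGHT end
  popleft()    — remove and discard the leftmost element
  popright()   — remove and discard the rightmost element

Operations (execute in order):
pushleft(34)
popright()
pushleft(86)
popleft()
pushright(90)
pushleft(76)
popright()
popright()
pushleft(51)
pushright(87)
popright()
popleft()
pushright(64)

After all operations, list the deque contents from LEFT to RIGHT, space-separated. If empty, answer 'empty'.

pushleft(34): [34]
popright(): []
pushleft(86): [86]
popleft(): []
pushright(90): [90]
pushleft(76): [76, 90]
popright(): [76]
popright(): []
pushleft(51): [51]
pushright(87): [51, 87]
popright(): [51]
popleft(): []
pushright(64): [64]

Answer: 64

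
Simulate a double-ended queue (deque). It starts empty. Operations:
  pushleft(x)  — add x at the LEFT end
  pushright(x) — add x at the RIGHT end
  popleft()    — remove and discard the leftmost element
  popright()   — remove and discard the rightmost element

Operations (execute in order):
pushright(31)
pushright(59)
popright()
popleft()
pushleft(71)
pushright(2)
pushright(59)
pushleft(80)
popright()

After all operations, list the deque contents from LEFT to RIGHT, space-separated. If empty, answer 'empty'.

pushright(31): [31]
pushright(59): [31, 59]
popright(): [31]
popleft(): []
pushleft(71): [71]
pushright(2): [71, 2]
pushright(59): [71, 2, 59]
pushleft(80): [80, 71, 2, 59]
popright(): [80, 71, 2]

Answer: 80 71 2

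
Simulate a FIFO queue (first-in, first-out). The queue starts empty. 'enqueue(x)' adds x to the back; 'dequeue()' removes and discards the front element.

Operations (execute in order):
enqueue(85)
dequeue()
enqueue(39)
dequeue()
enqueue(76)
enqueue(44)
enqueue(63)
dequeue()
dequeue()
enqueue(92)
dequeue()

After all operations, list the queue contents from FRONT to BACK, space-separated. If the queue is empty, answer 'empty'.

Answer: 92

Derivation:
enqueue(85): [85]
dequeue(): []
enqueue(39): [39]
dequeue(): []
enqueue(76): [76]
enqueue(44): [76, 44]
enqueue(63): [76, 44, 63]
dequeue(): [44, 63]
dequeue(): [63]
enqueue(92): [63, 92]
dequeue(): [92]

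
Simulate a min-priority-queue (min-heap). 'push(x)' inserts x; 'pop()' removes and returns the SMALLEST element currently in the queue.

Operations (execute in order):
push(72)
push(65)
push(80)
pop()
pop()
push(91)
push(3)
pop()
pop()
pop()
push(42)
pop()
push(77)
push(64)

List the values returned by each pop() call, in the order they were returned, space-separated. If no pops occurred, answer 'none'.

Answer: 65 72 3 80 91 42

Derivation:
push(72): heap contents = [72]
push(65): heap contents = [65, 72]
push(80): heap contents = [65, 72, 80]
pop() → 65: heap contents = [72, 80]
pop() → 72: heap contents = [80]
push(91): heap contents = [80, 91]
push(3): heap contents = [3, 80, 91]
pop() → 3: heap contents = [80, 91]
pop() → 80: heap contents = [91]
pop() → 91: heap contents = []
push(42): heap contents = [42]
pop() → 42: heap contents = []
push(77): heap contents = [77]
push(64): heap contents = [64, 77]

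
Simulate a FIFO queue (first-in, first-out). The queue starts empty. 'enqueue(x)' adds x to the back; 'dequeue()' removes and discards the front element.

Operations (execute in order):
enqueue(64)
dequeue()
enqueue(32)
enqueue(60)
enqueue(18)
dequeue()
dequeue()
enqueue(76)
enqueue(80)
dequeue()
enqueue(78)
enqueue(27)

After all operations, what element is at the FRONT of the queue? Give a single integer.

Answer: 76

Derivation:
enqueue(64): queue = [64]
dequeue(): queue = []
enqueue(32): queue = [32]
enqueue(60): queue = [32, 60]
enqueue(18): queue = [32, 60, 18]
dequeue(): queue = [60, 18]
dequeue(): queue = [18]
enqueue(76): queue = [18, 76]
enqueue(80): queue = [18, 76, 80]
dequeue(): queue = [76, 80]
enqueue(78): queue = [76, 80, 78]
enqueue(27): queue = [76, 80, 78, 27]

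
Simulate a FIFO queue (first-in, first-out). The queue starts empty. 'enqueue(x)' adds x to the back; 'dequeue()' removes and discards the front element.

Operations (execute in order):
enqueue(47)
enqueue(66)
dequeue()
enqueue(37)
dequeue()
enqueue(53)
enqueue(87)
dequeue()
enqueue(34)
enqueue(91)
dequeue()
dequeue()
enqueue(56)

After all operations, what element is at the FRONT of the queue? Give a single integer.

enqueue(47): queue = [47]
enqueue(66): queue = [47, 66]
dequeue(): queue = [66]
enqueue(37): queue = [66, 37]
dequeue(): queue = [37]
enqueue(53): queue = [37, 53]
enqueue(87): queue = [37, 53, 87]
dequeue(): queue = [53, 87]
enqueue(34): queue = [53, 87, 34]
enqueue(91): queue = [53, 87, 34, 91]
dequeue(): queue = [87, 34, 91]
dequeue(): queue = [34, 91]
enqueue(56): queue = [34, 91, 56]

Answer: 34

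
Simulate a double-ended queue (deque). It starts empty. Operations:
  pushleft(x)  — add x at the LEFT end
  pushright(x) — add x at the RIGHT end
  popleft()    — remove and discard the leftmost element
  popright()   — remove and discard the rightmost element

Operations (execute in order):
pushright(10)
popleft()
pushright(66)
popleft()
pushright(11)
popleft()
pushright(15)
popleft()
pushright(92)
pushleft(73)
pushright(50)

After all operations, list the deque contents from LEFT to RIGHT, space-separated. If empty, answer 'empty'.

Answer: 73 92 50

Derivation:
pushright(10): [10]
popleft(): []
pushright(66): [66]
popleft(): []
pushright(11): [11]
popleft(): []
pushright(15): [15]
popleft(): []
pushright(92): [92]
pushleft(73): [73, 92]
pushright(50): [73, 92, 50]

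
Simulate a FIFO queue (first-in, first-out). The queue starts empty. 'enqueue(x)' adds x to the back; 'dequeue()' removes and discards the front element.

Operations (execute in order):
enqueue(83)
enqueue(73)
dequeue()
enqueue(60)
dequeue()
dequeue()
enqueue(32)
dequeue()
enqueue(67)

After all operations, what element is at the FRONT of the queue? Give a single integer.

enqueue(83): queue = [83]
enqueue(73): queue = [83, 73]
dequeue(): queue = [73]
enqueue(60): queue = [73, 60]
dequeue(): queue = [60]
dequeue(): queue = []
enqueue(32): queue = [32]
dequeue(): queue = []
enqueue(67): queue = [67]

Answer: 67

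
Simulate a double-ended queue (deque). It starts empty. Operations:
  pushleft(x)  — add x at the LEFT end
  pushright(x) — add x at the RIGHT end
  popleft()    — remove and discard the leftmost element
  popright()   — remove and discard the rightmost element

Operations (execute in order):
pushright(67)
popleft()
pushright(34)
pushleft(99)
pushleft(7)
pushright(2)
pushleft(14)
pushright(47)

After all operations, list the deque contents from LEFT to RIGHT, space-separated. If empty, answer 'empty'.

pushright(67): [67]
popleft(): []
pushright(34): [34]
pushleft(99): [99, 34]
pushleft(7): [7, 99, 34]
pushright(2): [7, 99, 34, 2]
pushleft(14): [14, 7, 99, 34, 2]
pushright(47): [14, 7, 99, 34, 2, 47]

Answer: 14 7 99 34 2 47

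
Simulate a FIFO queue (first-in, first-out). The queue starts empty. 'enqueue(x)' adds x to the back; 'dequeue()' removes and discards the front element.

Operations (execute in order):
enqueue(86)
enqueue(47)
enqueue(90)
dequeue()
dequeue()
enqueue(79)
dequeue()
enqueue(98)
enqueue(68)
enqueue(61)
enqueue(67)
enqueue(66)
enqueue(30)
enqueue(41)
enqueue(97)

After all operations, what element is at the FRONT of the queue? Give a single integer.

enqueue(86): queue = [86]
enqueue(47): queue = [86, 47]
enqueue(90): queue = [86, 47, 90]
dequeue(): queue = [47, 90]
dequeue(): queue = [90]
enqueue(79): queue = [90, 79]
dequeue(): queue = [79]
enqueue(98): queue = [79, 98]
enqueue(68): queue = [79, 98, 68]
enqueue(61): queue = [79, 98, 68, 61]
enqueue(67): queue = [79, 98, 68, 61, 67]
enqueue(66): queue = [79, 98, 68, 61, 67, 66]
enqueue(30): queue = [79, 98, 68, 61, 67, 66, 30]
enqueue(41): queue = [79, 98, 68, 61, 67, 66, 30, 41]
enqueue(97): queue = [79, 98, 68, 61, 67, 66, 30, 41, 97]

Answer: 79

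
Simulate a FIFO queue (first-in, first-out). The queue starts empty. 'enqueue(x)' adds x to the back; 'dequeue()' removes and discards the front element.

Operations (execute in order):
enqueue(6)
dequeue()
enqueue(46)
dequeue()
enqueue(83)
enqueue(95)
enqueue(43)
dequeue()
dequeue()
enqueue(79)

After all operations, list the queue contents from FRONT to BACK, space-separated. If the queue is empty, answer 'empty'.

enqueue(6): [6]
dequeue(): []
enqueue(46): [46]
dequeue(): []
enqueue(83): [83]
enqueue(95): [83, 95]
enqueue(43): [83, 95, 43]
dequeue(): [95, 43]
dequeue(): [43]
enqueue(79): [43, 79]

Answer: 43 79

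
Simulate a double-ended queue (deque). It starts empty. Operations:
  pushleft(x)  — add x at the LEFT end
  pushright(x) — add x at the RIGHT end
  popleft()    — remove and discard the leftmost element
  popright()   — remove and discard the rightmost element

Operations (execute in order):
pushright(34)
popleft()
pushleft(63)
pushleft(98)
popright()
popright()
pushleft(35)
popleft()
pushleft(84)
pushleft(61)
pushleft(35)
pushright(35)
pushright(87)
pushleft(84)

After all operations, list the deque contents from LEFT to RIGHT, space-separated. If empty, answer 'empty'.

Answer: 84 35 61 84 35 87

Derivation:
pushright(34): [34]
popleft(): []
pushleft(63): [63]
pushleft(98): [98, 63]
popright(): [98]
popright(): []
pushleft(35): [35]
popleft(): []
pushleft(84): [84]
pushleft(61): [61, 84]
pushleft(35): [35, 61, 84]
pushright(35): [35, 61, 84, 35]
pushright(87): [35, 61, 84, 35, 87]
pushleft(84): [84, 35, 61, 84, 35, 87]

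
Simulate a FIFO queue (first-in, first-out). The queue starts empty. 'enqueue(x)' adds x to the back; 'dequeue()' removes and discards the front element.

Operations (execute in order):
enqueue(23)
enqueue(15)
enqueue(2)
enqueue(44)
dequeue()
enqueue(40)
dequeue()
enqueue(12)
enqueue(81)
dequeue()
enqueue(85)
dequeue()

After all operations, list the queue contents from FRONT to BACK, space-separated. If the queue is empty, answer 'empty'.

Answer: 40 12 81 85

Derivation:
enqueue(23): [23]
enqueue(15): [23, 15]
enqueue(2): [23, 15, 2]
enqueue(44): [23, 15, 2, 44]
dequeue(): [15, 2, 44]
enqueue(40): [15, 2, 44, 40]
dequeue(): [2, 44, 40]
enqueue(12): [2, 44, 40, 12]
enqueue(81): [2, 44, 40, 12, 81]
dequeue(): [44, 40, 12, 81]
enqueue(85): [44, 40, 12, 81, 85]
dequeue(): [40, 12, 81, 85]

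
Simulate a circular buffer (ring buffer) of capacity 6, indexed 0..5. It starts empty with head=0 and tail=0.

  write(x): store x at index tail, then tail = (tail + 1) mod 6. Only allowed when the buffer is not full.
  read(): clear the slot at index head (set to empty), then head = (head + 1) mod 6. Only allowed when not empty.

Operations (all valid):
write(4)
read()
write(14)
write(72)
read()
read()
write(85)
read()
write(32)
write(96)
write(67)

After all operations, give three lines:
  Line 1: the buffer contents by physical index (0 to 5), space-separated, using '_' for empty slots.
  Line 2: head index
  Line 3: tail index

write(4): buf=[4 _ _ _ _ _], head=0, tail=1, size=1
read(): buf=[_ _ _ _ _ _], head=1, tail=1, size=0
write(14): buf=[_ 14 _ _ _ _], head=1, tail=2, size=1
write(72): buf=[_ 14 72 _ _ _], head=1, tail=3, size=2
read(): buf=[_ _ 72 _ _ _], head=2, tail=3, size=1
read(): buf=[_ _ _ _ _ _], head=3, tail=3, size=0
write(85): buf=[_ _ _ 85 _ _], head=3, tail=4, size=1
read(): buf=[_ _ _ _ _ _], head=4, tail=4, size=0
write(32): buf=[_ _ _ _ 32 _], head=4, tail=5, size=1
write(96): buf=[_ _ _ _ 32 96], head=4, tail=0, size=2
write(67): buf=[67 _ _ _ 32 96], head=4, tail=1, size=3

Answer: 67 _ _ _ 32 96
4
1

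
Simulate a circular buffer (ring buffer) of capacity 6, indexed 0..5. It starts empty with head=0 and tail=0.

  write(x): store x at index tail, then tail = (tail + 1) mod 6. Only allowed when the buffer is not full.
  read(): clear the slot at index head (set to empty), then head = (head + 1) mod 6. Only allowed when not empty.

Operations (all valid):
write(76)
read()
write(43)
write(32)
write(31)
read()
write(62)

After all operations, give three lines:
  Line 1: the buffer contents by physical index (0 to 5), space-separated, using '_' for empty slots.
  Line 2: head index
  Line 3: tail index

Answer: _ _ 32 31 62 _
2
5

Derivation:
write(76): buf=[76 _ _ _ _ _], head=0, tail=1, size=1
read(): buf=[_ _ _ _ _ _], head=1, tail=1, size=0
write(43): buf=[_ 43 _ _ _ _], head=1, tail=2, size=1
write(32): buf=[_ 43 32 _ _ _], head=1, tail=3, size=2
write(31): buf=[_ 43 32 31 _ _], head=1, tail=4, size=3
read(): buf=[_ _ 32 31 _ _], head=2, tail=4, size=2
write(62): buf=[_ _ 32 31 62 _], head=2, tail=5, size=3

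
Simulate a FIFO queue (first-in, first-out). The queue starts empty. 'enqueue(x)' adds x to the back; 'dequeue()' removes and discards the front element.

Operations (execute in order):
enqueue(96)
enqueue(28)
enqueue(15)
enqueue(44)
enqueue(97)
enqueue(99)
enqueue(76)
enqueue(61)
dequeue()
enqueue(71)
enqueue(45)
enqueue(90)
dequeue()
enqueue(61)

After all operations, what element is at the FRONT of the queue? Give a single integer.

enqueue(96): queue = [96]
enqueue(28): queue = [96, 28]
enqueue(15): queue = [96, 28, 15]
enqueue(44): queue = [96, 28, 15, 44]
enqueue(97): queue = [96, 28, 15, 44, 97]
enqueue(99): queue = [96, 28, 15, 44, 97, 99]
enqueue(76): queue = [96, 28, 15, 44, 97, 99, 76]
enqueue(61): queue = [96, 28, 15, 44, 97, 99, 76, 61]
dequeue(): queue = [28, 15, 44, 97, 99, 76, 61]
enqueue(71): queue = [28, 15, 44, 97, 99, 76, 61, 71]
enqueue(45): queue = [28, 15, 44, 97, 99, 76, 61, 71, 45]
enqueue(90): queue = [28, 15, 44, 97, 99, 76, 61, 71, 45, 90]
dequeue(): queue = [15, 44, 97, 99, 76, 61, 71, 45, 90]
enqueue(61): queue = [15, 44, 97, 99, 76, 61, 71, 45, 90, 61]

Answer: 15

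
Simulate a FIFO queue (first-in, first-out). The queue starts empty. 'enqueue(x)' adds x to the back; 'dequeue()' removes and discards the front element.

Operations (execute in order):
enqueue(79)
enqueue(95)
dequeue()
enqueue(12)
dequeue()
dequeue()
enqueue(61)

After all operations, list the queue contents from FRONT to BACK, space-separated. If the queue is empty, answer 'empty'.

Answer: 61

Derivation:
enqueue(79): [79]
enqueue(95): [79, 95]
dequeue(): [95]
enqueue(12): [95, 12]
dequeue(): [12]
dequeue(): []
enqueue(61): [61]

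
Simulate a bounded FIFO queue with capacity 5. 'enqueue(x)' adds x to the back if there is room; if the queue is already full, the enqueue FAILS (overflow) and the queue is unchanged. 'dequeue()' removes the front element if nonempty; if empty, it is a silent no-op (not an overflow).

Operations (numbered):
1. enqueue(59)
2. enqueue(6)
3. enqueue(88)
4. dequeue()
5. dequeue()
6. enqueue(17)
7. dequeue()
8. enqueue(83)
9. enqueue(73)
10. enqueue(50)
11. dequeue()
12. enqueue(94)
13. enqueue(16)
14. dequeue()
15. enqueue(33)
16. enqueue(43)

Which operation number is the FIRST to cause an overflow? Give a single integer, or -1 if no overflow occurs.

1. enqueue(59): size=1
2. enqueue(6): size=2
3. enqueue(88): size=3
4. dequeue(): size=2
5. dequeue(): size=1
6. enqueue(17): size=2
7. dequeue(): size=1
8. enqueue(83): size=2
9. enqueue(73): size=3
10. enqueue(50): size=4
11. dequeue(): size=3
12. enqueue(94): size=4
13. enqueue(16): size=5
14. dequeue(): size=4
15. enqueue(33): size=5
16. enqueue(43): size=5=cap → OVERFLOW (fail)

Answer: 16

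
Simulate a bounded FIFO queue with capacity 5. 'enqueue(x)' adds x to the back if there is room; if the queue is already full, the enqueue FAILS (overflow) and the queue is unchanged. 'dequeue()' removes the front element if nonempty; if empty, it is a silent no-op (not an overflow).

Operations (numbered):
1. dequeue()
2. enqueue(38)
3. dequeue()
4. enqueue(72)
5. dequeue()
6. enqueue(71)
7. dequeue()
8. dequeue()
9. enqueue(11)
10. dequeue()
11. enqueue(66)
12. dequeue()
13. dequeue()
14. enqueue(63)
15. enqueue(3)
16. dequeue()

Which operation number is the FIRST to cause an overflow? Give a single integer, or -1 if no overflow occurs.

Answer: -1

Derivation:
1. dequeue(): empty, no-op, size=0
2. enqueue(38): size=1
3. dequeue(): size=0
4. enqueue(72): size=1
5. dequeue(): size=0
6. enqueue(71): size=1
7. dequeue(): size=0
8. dequeue(): empty, no-op, size=0
9. enqueue(11): size=1
10. dequeue(): size=0
11. enqueue(66): size=1
12. dequeue(): size=0
13. dequeue(): empty, no-op, size=0
14. enqueue(63): size=1
15. enqueue(3): size=2
16. dequeue(): size=1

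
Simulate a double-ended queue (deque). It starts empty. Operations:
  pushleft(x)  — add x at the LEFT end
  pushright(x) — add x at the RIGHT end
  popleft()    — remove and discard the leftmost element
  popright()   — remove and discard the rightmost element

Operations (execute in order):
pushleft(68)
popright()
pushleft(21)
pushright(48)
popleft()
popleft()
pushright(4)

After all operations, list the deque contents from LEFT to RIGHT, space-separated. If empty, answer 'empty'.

Answer: 4

Derivation:
pushleft(68): [68]
popright(): []
pushleft(21): [21]
pushright(48): [21, 48]
popleft(): [48]
popleft(): []
pushright(4): [4]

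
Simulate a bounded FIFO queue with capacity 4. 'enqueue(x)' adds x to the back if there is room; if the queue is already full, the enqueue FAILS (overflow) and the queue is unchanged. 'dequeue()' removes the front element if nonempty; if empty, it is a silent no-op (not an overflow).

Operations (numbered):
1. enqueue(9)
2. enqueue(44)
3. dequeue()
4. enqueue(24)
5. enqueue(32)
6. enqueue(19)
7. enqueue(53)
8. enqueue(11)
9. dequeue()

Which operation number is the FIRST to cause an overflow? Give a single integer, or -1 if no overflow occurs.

Answer: 7

Derivation:
1. enqueue(9): size=1
2. enqueue(44): size=2
3. dequeue(): size=1
4. enqueue(24): size=2
5. enqueue(32): size=3
6. enqueue(19): size=4
7. enqueue(53): size=4=cap → OVERFLOW (fail)
8. enqueue(11): size=4=cap → OVERFLOW (fail)
9. dequeue(): size=3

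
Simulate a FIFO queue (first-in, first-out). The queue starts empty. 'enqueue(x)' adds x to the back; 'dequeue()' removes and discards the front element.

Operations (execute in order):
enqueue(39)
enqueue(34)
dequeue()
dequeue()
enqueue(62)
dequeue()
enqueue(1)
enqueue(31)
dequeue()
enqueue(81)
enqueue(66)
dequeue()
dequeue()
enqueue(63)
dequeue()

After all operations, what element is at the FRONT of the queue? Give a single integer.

Answer: 63

Derivation:
enqueue(39): queue = [39]
enqueue(34): queue = [39, 34]
dequeue(): queue = [34]
dequeue(): queue = []
enqueue(62): queue = [62]
dequeue(): queue = []
enqueue(1): queue = [1]
enqueue(31): queue = [1, 31]
dequeue(): queue = [31]
enqueue(81): queue = [31, 81]
enqueue(66): queue = [31, 81, 66]
dequeue(): queue = [81, 66]
dequeue(): queue = [66]
enqueue(63): queue = [66, 63]
dequeue(): queue = [63]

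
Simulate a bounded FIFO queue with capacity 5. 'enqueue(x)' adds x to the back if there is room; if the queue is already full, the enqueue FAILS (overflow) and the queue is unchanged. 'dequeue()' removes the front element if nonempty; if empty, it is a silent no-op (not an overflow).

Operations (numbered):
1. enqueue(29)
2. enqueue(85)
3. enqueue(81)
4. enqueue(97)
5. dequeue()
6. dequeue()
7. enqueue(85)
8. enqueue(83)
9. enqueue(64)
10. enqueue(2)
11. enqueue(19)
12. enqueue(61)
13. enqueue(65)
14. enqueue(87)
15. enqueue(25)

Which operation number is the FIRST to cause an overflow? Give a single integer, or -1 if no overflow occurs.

1. enqueue(29): size=1
2. enqueue(85): size=2
3. enqueue(81): size=3
4. enqueue(97): size=4
5. dequeue(): size=3
6. dequeue(): size=2
7. enqueue(85): size=3
8. enqueue(83): size=4
9. enqueue(64): size=5
10. enqueue(2): size=5=cap → OVERFLOW (fail)
11. enqueue(19): size=5=cap → OVERFLOW (fail)
12. enqueue(61): size=5=cap → OVERFLOW (fail)
13. enqueue(65): size=5=cap → OVERFLOW (fail)
14. enqueue(87): size=5=cap → OVERFLOW (fail)
15. enqueue(25): size=5=cap → OVERFLOW (fail)

Answer: 10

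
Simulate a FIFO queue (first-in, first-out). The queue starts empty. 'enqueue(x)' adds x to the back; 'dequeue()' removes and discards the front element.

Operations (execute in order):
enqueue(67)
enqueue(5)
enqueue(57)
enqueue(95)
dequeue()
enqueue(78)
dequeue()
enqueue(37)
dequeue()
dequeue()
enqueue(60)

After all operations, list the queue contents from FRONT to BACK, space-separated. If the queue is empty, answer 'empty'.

enqueue(67): [67]
enqueue(5): [67, 5]
enqueue(57): [67, 5, 57]
enqueue(95): [67, 5, 57, 95]
dequeue(): [5, 57, 95]
enqueue(78): [5, 57, 95, 78]
dequeue(): [57, 95, 78]
enqueue(37): [57, 95, 78, 37]
dequeue(): [95, 78, 37]
dequeue(): [78, 37]
enqueue(60): [78, 37, 60]

Answer: 78 37 60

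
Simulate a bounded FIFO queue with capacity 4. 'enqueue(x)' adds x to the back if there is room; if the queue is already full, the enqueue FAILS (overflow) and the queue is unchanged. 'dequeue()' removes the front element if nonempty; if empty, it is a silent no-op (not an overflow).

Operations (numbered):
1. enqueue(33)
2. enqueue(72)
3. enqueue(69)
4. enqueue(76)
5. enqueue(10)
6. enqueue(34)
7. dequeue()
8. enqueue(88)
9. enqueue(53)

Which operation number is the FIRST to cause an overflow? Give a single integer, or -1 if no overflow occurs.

1. enqueue(33): size=1
2. enqueue(72): size=2
3. enqueue(69): size=3
4. enqueue(76): size=4
5. enqueue(10): size=4=cap → OVERFLOW (fail)
6. enqueue(34): size=4=cap → OVERFLOW (fail)
7. dequeue(): size=3
8. enqueue(88): size=4
9. enqueue(53): size=4=cap → OVERFLOW (fail)

Answer: 5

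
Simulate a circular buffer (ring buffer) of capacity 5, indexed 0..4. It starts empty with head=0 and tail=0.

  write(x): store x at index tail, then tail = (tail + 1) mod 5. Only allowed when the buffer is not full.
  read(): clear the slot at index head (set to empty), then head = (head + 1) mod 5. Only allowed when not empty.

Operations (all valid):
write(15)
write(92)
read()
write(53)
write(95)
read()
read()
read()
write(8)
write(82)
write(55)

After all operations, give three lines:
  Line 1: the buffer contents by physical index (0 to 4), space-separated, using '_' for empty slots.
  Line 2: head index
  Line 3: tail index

Answer: 82 55 _ _ 8
4
2

Derivation:
write(15): buf=[15 _ _ _ _], head=0, tail=1, size=1
write(92): buf=[15 92 _ _ _], head=0, tail=2, size=2
read(): buf=[_ 92 _ _ _], head=1, tail=2, size=1
write(53): buf=[_ 92 53 _ _], head=1, tail=3, size=2
write(95): buf=[_ 92 53 95 _], head=1, tail=4, size=3
read(): buf=[_ _ 53 95 _], head=2, tail=4, size=2
read(): buf=[_ _ _ 95 _], head=3, tail=4, size=1
read(): buf=[_ _ _ _ _], head=4, tail=4, size=0
write(8): buf=[_ _ _ _ 8], head=4, tail=0, size=1
write(82): buf=[82 _ _ _ 8], head=4, tail=1, size=2
write(55): buf=[82 55 _ _ 8], head=4, tail=2, size=3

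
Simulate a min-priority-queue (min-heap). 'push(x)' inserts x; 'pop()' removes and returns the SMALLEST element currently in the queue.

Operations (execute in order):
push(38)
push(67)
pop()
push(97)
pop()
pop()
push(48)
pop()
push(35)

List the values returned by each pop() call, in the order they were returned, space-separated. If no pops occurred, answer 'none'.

push(38): heap contents = [38]
push(67): heap contents = [38, 67]
pop() → 38: heap contents = [67]
push(97): heap contents = [67, 97]
pop() → 67: heap contents = [97]
pop() → 97: heap contents = []
push(48): heap contents = [48]
pop() → 48: heap contents = []
push(35): heap contents = [35]

Answer: 38 67 97 48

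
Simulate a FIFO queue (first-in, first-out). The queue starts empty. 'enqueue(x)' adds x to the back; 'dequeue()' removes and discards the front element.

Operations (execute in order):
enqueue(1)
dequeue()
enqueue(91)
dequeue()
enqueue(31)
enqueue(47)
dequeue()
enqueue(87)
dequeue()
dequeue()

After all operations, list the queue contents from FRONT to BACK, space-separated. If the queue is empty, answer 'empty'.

Answer: empty

Derivation:
enqueue(1): [1]
dequeue(): []
enqueue(91): [91]
dequeue(): []
enqueue(31): [31]
enqueue(47): [31, 47]
dequeue(): [47]
enqueue(87): [47, 87]
dequeue(): [87]
dequeue(): []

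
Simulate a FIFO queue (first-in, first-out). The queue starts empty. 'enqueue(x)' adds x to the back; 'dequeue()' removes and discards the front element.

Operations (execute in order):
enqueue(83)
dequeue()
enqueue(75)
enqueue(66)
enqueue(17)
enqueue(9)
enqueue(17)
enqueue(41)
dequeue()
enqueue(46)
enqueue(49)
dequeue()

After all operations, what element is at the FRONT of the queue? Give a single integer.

enqueue(83): queue = [83]
dequeue(): queue = []
enqueue(75): queue = [75]
enqueue(66): queue = [75, 66]
enqueue(17): queue = [75, 66, 17]
enqueue(9): queue = [75, 66, 17, 9]
enqueue(17): queue = [75, 66, 17, 9, 17]
enqueue(41): queue = [75, 66, 17, 9, 17, 41]
dequeue(): queue = [66, 17, 9, 17, 41]
enqueue(46): queue = [66, 17, 9, 17, 41, 46]
enqueue(49): queue = [66, 17, 9, 17, 41, 46, 49]
dequeue(): queue = [17, 9, 17, 41, 46, 49]

Answer: 17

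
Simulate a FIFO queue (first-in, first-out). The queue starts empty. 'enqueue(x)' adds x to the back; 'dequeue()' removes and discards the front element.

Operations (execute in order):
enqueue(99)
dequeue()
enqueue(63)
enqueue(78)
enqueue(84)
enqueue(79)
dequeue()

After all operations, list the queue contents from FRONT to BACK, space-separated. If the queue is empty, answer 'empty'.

enqueue(99): [99]
dequeue(): []
enqueue(63): [63]
enqueue(78): [63, 78]
enqueue(84): [63, 78, 84]
enqueue(79): [63, 78, 84, 79]
dequeue(): [78, 84, 79]

Answer: 78 84 79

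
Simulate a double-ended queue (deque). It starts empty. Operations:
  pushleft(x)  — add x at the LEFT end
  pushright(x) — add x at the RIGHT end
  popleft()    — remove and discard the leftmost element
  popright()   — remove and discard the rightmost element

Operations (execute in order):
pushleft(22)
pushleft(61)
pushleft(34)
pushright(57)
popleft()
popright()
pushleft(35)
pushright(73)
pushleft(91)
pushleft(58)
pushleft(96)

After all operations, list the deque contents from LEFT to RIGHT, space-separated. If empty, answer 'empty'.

pushleft(22): [22]
pushleft(61): [61, 22]
pushleft(34): [34, 61, 22]
pushright(57): [34, 61, 22, 57]
popleft(): [61, 22, 57]
popright(): [61, 22]
pushleft(35): [35, 61, 22]
pushright(73): [35, 61, 22, 73]
pushleft(91): [91, 35, 61, 22, 73]
pushleft(58): [58, 91, 35, 61, 22, 73]
pushleft(96): [96, 58, 91, 35, 61, 22, 73]

Answer: 96 58 91 35 61 22 73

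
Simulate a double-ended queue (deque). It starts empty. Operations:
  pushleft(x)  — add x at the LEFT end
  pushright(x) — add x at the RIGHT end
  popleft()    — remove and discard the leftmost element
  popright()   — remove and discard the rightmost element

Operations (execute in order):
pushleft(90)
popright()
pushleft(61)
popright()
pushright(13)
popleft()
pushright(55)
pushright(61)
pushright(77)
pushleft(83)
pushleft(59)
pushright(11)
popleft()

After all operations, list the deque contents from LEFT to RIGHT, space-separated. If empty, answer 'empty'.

pushleft(90): [90]
popright(): []
pushleft(61): [61]
popright(): []
pushright(13): [13]
popleft(): []
pushright(55): [55]
pushright(61): [55, 61]
pushright(77): [55, 61, 77]
pushleft(83): [83, 55, 61, 77]
pushleft(59): [59, 83, 55, 61, 77]
pushright(11): [59, 83, 55, 61, 77, 11]
popleft(): [83, 55, 61, 77, 11]

Answer: 83 55 61 77 11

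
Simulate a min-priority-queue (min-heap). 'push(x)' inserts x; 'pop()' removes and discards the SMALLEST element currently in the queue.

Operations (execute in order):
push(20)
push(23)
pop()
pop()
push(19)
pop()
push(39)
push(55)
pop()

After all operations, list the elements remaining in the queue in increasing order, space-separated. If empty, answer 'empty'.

Answer: 55

Derivation:
push(20): heap contents = [20]
push(23): heap contents = [20, 23]
pop() → 20: heap contents = [23]
pop() → 23: heap contents = []
push(19): heap contents = [19]
pop() → 19: heap contents = []
push(39): heap contents = [39]
push(55): heap contents = [39, 55]
pop() → 39: heap contents = [55]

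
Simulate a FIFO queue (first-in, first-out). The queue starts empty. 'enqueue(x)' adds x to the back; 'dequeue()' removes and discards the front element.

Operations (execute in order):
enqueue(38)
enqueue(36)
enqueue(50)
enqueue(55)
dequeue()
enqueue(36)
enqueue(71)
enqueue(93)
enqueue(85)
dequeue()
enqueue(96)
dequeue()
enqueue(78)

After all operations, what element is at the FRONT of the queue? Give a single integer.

Answer: 55

Derivation:
enqueue(38): queue = [38]
enqueue(36): queue = [38, 36]
enqueue(50): queue = [38, 36, 50]
enqueue(55): queue = [38, 36, 50, 55]
dequeue(): queue = [36, 50, 55]
enqueue(36): queue = [36, 50, 55, 36]
enqueue(71): queue = [36, 50, 55, 36, 71]
enqueue(93): queue = [36, 50, 55, 36, 71, 93]
enqueue(85): queue = [36, 50, 55, 36, 71, 93, 85]
dequeue(): queue = [50, 55, 36, 71, 93, 85]
enqueue(96): queue = [50, 55, 36, 71, 93, 85, 96]
dequeue(): queue = [55, 36, 71, 93, 85, 96]
enqueue(78): queue = [55, 36, 71, 93, 85, 96, 78]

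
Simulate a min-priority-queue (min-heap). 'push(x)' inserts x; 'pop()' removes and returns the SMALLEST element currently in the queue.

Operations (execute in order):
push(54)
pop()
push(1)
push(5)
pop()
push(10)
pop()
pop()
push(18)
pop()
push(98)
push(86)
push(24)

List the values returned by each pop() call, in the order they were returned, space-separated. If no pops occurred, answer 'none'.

Answer: 54 1 5 10 18

Derivation:
push(54): heap contents = [54]
pop() → 54: heap contents = []
push(1): heap contents = [1]
push(5): heap contents = [1, 5]
pop() → 1: heap contents = [5]
push(10): heap contents = [5, 10]
pop() → 5: heap contents = [10]
pop() → 10: heap contents = []
push(18): heap contents = [18]
pop() → 18: heap contents = []
push(98): heap contents = [98]
push(86): heap contents = [86, 98]
push(24): heap contents = [24, 86, 98]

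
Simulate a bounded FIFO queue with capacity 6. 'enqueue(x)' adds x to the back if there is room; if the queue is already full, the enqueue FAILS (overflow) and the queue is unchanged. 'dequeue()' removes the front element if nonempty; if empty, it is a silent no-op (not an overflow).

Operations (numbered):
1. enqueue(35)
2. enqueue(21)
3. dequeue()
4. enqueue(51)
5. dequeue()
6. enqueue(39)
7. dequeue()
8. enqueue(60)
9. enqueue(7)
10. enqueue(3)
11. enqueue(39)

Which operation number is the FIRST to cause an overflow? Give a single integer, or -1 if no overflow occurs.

1. enqueue(35): size=1
2. enqueue(21): size=2
3. dequeue(): size=1
4. enqueue(51): size=2
5. dequeue(): size=1
6. enqueue(39): size=2
7. dequeue(): size=1
8. enqueue(60): size=2
9. enqueue(7): size=3
10. enqueue(3): size=4
11. enqueue(39): size=5

Answer: -1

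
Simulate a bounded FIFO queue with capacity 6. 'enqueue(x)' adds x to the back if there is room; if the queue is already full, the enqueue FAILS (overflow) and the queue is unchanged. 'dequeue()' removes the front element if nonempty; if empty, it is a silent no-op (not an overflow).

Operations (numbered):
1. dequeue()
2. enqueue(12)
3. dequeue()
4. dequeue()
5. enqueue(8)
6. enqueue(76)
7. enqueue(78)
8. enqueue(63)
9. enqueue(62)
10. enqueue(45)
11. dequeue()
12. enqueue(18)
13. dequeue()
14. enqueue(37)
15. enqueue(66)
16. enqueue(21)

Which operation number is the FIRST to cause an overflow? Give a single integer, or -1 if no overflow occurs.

1. dequeue(): empty, no-op, size=0
2. enqueue(12): size=1
3. dequeue(): size=0
4. dequeue(): empty, no-op, size=0
5. enqueue(8): size=1
6. enqueue(76): size=2
7. enqueue(78): size=3
8. enqueue(63): size=4
9. enqueue(62): size=5
10. enqueue(45): size=6
11. dequeue(): size=5
12. enqueue(18): size=6
13. dequeue(): size=5
14. enqueue(37): size=6
15. enqueue(66): size=6=cap → OVERFLOW (fail)
16. enqueue(21): size=6=cap → OVERFLOW (fail)

Answer: 15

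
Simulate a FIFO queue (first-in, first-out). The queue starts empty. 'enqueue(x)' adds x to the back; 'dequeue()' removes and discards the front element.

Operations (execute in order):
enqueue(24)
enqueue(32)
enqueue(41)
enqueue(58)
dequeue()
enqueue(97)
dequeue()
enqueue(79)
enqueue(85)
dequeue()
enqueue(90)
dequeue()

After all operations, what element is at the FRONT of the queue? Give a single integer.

enqueue(24): queue = [24]
enqueue(32): queue = [24, 32]
enqueue(41): queue = [24, 32, 41]
enqueue(58): queue = [24, 32, 41, 58]
dequeue(): queue = [32, 41, 58]
enqueue(97): queue = [32, 41, 58, 97]
dequeue(): queue = [41, 58, 97]
enqueue(79): queue = [41, 58, 97, 79]
enqueue(85): queue = [41, 58, 97, 79, 85]
dequeue(): queue = [58, 97, 79, 85]
enqueue(90): queue = [58, 97, 79, 85, 90]
dequeue(): queue = [97, 79, 85, 90]

Answer: 97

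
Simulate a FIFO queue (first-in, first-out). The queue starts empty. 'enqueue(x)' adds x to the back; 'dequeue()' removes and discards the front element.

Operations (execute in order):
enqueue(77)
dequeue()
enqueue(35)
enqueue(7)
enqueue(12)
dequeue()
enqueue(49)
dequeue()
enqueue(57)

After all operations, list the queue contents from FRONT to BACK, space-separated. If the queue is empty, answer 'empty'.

enqueue(77): [77]
dequeue(): []
enqueue(35): [35]
enqueue(7): [35, 7]
enqueue(12): [35, 7, 12]
dequeue(): [7, 12]
enqueue(49): [7, 12, 49]
dequeue(): [12, 49]
enqueue(57): [12, 49, 57]

Answer: 12 49 57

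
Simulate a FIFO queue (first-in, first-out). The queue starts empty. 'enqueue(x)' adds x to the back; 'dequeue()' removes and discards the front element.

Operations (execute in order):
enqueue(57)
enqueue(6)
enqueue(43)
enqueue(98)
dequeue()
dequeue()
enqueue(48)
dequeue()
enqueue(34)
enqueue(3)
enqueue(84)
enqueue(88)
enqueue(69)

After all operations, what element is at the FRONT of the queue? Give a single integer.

enqueue(57): queue = [57]
enqueue(6): queue = [57, 6]
enqueue(43): queue = [57, 6, 43]
enqueue(98): queue = [57, 6, 43, 98]
dequeue(): queue = [6, 43, 98]
dequeue(): queue = [43, 98]
enqueue(48): queue = [43, 98, 48]
dequeue(): queue = [98, 48]
enqueue(34): queue = [98, 48, 34]
enqueue(3): queue = [98, 48, 34, 3]
enqueue(84): queue = [98, 48, 34, 3, 84]
enqueue(88): queue = [98, 48, 34, 3, 84, 88]
enqueue(69): queue = [98, 48, 34, 3, 84, 88, 69]

Answer: 98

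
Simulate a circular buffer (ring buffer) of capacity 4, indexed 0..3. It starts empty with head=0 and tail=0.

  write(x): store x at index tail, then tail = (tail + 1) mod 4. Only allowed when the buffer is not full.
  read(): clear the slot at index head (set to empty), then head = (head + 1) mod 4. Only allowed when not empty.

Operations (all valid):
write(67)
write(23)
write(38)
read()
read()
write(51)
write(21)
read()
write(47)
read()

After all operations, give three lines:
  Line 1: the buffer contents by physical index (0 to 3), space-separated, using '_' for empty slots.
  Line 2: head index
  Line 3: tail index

Answer: 21 47 _ _
0
2

Derivation:
write(67): buf=[67 _ _ _], head=0, tail=1, size=1
write(23): buf=[67 23 _ _], head=0, tail=2, size=2
write(38): buf=[67 23 38 _], head=0, tail=3, size=3
read(): buf=[_ 23 38 _], head=1, tail=3, size=2
read(): buf=[_ _ 38 _], head=2, tail=3, size=1
write(51): buf=[_ _ 38 51], head=2, tail=0, size=2
write(21): buf=[21 _ 38 51], head=2, tail=1, size=3
read(): buf=[21 _ _ 51], head=3, tail=1, size=2
write(47): buf=[21 47 _ 51], head=3, tail=2, size=3
read(): buf=[21 47 _ _], head=0, tail=2, size=2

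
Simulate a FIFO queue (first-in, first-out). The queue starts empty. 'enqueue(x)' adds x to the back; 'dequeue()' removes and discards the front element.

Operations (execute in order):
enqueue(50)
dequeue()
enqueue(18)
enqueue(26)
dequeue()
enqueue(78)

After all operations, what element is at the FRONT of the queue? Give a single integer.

Answer: 26

Derivation:
enqueue(50): queue = [50]
dequeue(): queue = []
enqueue(18): queue = [18]
enqueue(26): queue = [18, 26]
dequeue(): queue = [26]
enqueue(78): queue = [26, 78]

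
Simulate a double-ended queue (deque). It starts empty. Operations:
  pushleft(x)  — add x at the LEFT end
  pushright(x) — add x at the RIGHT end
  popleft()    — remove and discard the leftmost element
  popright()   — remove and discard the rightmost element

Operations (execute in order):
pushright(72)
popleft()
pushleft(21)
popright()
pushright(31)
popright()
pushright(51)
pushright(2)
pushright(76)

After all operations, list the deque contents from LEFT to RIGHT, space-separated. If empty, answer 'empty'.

Answer: 51 2 76

Derivation:
pushright(72): [72]
popleft(): []
pushleft(21): [21]
popright(): []
pushright(31): [31]
popright(): []
pushright(51): [51]
pushright(2): [51, 2]
pushright(76): [51, 2, 76]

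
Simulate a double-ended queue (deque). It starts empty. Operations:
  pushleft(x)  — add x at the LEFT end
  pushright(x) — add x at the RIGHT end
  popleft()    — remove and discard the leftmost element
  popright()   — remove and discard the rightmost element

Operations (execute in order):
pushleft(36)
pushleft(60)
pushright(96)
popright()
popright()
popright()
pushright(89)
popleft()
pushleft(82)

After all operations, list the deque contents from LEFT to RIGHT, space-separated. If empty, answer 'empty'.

pushleft(36): [36]
pushleft(60): [60, 36]
pushright(96): [60, 36, 96]
popright(): [60, 36]
popright(): [60]
popright(): []
pushright(89): [89]
popleft(): []
pushleft(82): [82]

Answer: 82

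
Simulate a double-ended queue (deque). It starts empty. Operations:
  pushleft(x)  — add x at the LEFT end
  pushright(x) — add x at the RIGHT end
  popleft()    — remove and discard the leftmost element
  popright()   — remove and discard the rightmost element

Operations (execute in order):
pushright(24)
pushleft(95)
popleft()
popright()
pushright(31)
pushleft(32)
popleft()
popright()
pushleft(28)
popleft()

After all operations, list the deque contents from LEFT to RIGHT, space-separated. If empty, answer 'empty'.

Answer: empty

Derivation:
pushright(24): [24]
pushleft(95): [95, 24]
popleft(): [24]
popright(): []
pushright(31): [31]
pushleft(32): [32, 31]
popleft(): [31]
popright(): []
pushleft(28): [28]
popleft(): []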